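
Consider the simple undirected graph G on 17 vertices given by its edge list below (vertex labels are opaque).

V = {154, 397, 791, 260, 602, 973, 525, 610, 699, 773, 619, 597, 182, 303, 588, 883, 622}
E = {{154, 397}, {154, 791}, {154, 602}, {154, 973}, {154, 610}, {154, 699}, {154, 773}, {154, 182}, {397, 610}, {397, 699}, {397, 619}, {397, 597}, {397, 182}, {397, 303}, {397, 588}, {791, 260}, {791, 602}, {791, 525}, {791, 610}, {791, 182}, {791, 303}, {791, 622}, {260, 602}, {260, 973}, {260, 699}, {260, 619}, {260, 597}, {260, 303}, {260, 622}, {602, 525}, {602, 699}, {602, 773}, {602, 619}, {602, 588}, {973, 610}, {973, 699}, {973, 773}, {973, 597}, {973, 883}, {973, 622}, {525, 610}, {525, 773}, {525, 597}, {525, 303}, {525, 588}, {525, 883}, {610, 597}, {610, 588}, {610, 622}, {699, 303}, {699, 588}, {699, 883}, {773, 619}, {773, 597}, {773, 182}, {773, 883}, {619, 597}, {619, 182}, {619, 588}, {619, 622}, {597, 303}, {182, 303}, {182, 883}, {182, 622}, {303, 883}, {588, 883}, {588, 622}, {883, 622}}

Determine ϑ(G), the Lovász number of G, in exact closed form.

Vertex 182 has 8 neighbors: 154, 397, 791, 773, 619, 303, 883, 622.
N(610) = {154, 397, 791, 973, 525, 597, 588, 622}, |N(610)| = 8.
deg(619) = 8; N(619) = {397, 260, 602, 773, 597, 182, 588, 622}.
N(260) = {791, 602, 973, 699, 619, 597, 303, 622}, |N(260)| = 8.
Every vertex has degree 8 (N=17); Paley(17): SR with (k,λ,μ)=(8,3,4).
spec(A) ≈ [8.0, 1.562, -2.562] (distinct, 3 d.p.).
With N=17: ϑ(G) = 17·(-(-sqrt(17)/2 - 1/2))/(8−(-sqrt(17)/2 - 1/2)) = sqrt(17).
= 4.1231… (decimal).

sqrt(17)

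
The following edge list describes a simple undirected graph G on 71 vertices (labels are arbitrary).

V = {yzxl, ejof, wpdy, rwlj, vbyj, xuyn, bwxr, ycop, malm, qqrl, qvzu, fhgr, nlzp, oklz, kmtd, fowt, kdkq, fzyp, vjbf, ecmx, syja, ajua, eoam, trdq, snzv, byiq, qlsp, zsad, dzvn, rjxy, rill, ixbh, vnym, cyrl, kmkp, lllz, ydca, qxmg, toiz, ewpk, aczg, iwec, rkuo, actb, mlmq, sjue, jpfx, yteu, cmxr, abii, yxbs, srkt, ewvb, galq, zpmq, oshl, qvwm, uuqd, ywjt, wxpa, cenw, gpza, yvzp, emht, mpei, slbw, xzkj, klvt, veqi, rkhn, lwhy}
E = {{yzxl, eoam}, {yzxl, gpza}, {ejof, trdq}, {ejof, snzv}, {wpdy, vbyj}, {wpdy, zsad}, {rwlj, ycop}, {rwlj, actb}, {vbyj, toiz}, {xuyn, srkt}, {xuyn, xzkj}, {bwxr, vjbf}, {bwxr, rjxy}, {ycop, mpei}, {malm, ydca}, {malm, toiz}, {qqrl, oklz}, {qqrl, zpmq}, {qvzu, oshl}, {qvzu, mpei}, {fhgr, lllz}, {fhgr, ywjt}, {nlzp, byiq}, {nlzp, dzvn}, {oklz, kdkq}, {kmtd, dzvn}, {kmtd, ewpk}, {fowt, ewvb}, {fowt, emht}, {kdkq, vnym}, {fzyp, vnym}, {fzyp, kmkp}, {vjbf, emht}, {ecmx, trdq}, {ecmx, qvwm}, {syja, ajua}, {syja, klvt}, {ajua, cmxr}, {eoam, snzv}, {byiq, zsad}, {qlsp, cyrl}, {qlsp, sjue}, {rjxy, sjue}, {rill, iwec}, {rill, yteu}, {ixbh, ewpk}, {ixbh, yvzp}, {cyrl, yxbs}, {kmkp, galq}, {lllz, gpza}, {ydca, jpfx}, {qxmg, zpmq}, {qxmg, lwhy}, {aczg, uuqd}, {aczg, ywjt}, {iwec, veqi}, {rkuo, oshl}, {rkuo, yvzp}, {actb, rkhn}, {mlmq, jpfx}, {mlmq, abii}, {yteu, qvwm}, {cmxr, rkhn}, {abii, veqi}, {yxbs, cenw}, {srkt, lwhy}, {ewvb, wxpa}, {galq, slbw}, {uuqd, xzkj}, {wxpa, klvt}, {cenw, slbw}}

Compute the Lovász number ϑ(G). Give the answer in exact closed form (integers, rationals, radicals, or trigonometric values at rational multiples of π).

Vertex syja has 2 neighbors: ajua, klvt.
Vertex veqi has 2 neighbors: iwec, abii.
Vertex byiq has 2 neighbors: nlzp, zsad.
deg(rkhn) = 2; N(rkhn) = {actb, cmxr}.
deg(v) = 2 for all v (|V|=71); connected 2-regular on 71 ⇒ C_{71}.
The 36 distinct eigenvalues: [2.0, 1.9922, 1.9688, 1.9299, 1.876, 1.8074, 1.7246, 1.6284, 1.5194, 1.3985, 1.2666, 1.1249, 0.9743, 0.8162, 0.6516, 0.4819, 0.3085, 0.1326, -0.0442, -0.2208, -0.3956, -0.5673, -0.7346, -0.8961, -1.0507, -1.1969, -1.3339, -1.4604, -1.5754, -1.6781, -1.7677, -1.8435, -1.9048, -1.9513, -1.9824, -1.998].
λ_max=2, λ_min=-2*cos(pi/71); ϑ = −71·λ_min/(λ_max−λ_min) = 71*cos(pi/71)/(cos(pi/71) + 1).
ϑ(G) ≈ 35.48261826.
Sandwich: α(G)=35 ≤ ϑ(G)=71*cos(pi/71)/(cos(pi/71) + 1) ≤ χ(Ḡ)=36 (both strict).

71*cos(pi/71)/(cos(pi/71) + 1)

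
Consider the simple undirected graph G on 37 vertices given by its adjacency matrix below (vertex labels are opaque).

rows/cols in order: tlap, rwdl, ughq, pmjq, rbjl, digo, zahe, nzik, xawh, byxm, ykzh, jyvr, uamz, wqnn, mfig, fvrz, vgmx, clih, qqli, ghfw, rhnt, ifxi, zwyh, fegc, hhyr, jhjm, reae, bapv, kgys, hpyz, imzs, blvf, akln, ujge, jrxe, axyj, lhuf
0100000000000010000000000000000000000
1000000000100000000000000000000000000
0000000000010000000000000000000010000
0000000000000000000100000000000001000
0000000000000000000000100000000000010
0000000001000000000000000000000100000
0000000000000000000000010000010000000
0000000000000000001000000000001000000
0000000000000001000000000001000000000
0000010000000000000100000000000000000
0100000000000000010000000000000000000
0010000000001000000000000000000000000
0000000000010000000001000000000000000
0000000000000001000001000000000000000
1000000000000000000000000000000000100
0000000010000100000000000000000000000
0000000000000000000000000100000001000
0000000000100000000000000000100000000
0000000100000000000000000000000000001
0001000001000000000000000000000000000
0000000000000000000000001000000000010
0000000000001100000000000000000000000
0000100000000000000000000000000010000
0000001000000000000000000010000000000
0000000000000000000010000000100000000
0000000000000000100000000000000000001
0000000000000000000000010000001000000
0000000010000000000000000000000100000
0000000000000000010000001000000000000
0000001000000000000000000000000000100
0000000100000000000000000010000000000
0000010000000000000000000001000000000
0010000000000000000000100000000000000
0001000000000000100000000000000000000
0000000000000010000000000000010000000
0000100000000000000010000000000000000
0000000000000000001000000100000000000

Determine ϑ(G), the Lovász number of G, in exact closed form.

deg(nzik) = 2; N(nzik) = {qqli, imzs}.
Vertex ghfw has 2 neighbors: pmjq, byxm.
deg(clih) = 2; N(clih) = {ykzh, kgys}.
N(fegc) = {zahe, reae}, |N(fegc)| = 2.
deg(v) = 2 for all v (|V|=37); a single 37-cycle (edge-transitive).
A has 19 distinct eigenvalues ≈ [2.0, 1.971232, 1.885755, 1.746028, 1.556072, 1.321349, 1.048615, 0.745713, 0.421359, 0.084882, -0.254036, -0.585646, -0.900407, -1.189266, -1.443912, -1.657019, -1.822457, -1.935466, -1.992795].
ϑ = −N·λ_min/(λ_max−λ_min) = −37·(-2*cos(pi/37))/(2−(-2*cos(pi/37))) = 37*cos(pi/37)/(cos(pi/37) + 1).
= 18.466616637… (decimal).
α=18, χ(Ḡ)=19; ϑ=37*cos(pi/37)/(cos(pi/37) + 1) lies between (both strict).

37*cos(pi/37)/(cos(pi/37) + 1)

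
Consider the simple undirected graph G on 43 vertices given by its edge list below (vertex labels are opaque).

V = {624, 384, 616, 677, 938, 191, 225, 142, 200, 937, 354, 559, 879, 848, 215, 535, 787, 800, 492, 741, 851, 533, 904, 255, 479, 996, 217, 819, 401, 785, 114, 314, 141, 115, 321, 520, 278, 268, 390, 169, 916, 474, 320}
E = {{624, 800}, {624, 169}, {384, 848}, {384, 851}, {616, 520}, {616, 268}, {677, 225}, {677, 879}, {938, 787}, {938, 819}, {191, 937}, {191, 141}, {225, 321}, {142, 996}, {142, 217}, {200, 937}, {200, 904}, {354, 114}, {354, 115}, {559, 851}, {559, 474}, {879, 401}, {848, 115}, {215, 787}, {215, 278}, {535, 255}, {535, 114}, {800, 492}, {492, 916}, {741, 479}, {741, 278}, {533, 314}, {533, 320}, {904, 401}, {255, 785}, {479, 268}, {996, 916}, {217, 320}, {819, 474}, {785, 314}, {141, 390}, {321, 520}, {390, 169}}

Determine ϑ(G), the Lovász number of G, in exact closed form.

43*cos(pi/43)/(cos(pi/43) + 1)

Vertex 169 has 2 neighbors: 624, 390.
N(314) = {533, 785}, |N(314)| = 2.
Vertex 474 has 2 neighbors: 559, 819.
N(401) = {879, 904}, |N(401)| = 2.
G on 43 vertices is 2-regular; a single 43-cycle (edge-transitive).
A has 22 distinct eigenvalues ≈ [2.0, 1.978687, 1.915201, 1.810896, 1.667996, 1.489544, 1.279346, 1.041881, 0.782209, 0.505867, 0.218742, -0.073044, -0.363274, -0.645761, -0.914485, -1.163718, -1.388148, -1.582993, -1.744099, -1.868032, -1.952152, -1.994665].
−43·(-2*cos(pi/43)) / ((2)−(-2*cos(pi/43))) = 43*cos(pi/43)/(cos(pi/43) + 1) = ϑ(G).
ϑ(G) ≈ 21.47128.
Check 21 ≤ 43*cos(pi/43)/(cos(pi/43) + 1) ≤ 22: both strict.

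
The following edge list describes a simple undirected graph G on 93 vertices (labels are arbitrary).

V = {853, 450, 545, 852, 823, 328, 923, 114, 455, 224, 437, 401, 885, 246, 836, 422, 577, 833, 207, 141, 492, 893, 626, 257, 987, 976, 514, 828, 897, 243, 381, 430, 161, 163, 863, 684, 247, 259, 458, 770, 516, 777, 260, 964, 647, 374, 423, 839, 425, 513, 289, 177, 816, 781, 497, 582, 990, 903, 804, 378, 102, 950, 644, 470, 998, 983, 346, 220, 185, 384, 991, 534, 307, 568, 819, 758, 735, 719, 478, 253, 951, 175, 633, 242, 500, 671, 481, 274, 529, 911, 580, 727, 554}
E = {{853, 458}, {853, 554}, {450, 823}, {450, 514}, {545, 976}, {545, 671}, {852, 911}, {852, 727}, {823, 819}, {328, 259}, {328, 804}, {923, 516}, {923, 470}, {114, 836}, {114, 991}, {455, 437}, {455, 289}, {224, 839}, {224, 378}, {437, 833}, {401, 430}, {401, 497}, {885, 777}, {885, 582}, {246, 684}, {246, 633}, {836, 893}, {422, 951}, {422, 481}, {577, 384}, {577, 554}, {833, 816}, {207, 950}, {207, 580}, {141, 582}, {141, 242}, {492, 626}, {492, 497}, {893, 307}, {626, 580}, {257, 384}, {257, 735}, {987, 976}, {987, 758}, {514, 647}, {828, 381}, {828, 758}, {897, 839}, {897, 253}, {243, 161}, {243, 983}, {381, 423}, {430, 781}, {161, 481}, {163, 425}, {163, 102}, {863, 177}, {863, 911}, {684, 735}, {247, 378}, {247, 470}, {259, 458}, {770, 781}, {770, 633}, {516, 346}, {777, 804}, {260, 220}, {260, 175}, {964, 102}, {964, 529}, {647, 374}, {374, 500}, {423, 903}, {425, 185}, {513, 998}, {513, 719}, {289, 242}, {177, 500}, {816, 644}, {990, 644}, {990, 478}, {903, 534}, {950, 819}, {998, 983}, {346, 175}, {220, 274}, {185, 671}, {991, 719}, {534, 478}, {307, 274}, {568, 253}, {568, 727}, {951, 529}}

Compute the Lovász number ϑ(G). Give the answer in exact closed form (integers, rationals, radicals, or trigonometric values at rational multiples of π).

93*cos(pi/93)/(cos(pi/93) + 1)

deg(964) = 2; N(964) = {102, 529}.
Vertex 114 has 2 neighbors: 836, 991.
deg(719) = 2; N(719) = {513, 991}.
deg(425) = 2; N(425) = {163, 185}.
93-vertex 2-regular graph: connected 2-regular on 93 ⇒ C_{93}.
The 47 distinct eigenvalues: [2.0, 1.995437, 1.98177, 1.95906, 1.927411, 1.886968, 1.837916, 1.780477, 1.714914, 1.641527, 1.56065, 1.472651, 1.377934, 1.276929, 1.170098, 1.057928, 0.940931, 0.819641, 0.694611, 0.566411, 0.435627, 0.302856, 0.168702, 0.033779, -0.101298, -0.235913, -0.369452, -0.501305, -0.630871, -0.757558, -0.880788, -1.0, -1.114649, -1.224212, -1.328189, -1.426106, -1.517516, -1.602002, -1.679179, -1.748693, -1.810229, -1.863505, -1.908279, -1.944345, -1.97154, -1.989739, -1.998859].
λ_max=2, λ_min=-2*cos(pi/93); ϑ = −93·λ_min/(λ_max−λ_min) = 93*cos(pi/93)/(cos(pi/93) + 1).
= 46.486731879… (decimal).
46 ≤ 93*cos(pi/93)/(cos(pi/93) + 1) ≤ 47: both strict.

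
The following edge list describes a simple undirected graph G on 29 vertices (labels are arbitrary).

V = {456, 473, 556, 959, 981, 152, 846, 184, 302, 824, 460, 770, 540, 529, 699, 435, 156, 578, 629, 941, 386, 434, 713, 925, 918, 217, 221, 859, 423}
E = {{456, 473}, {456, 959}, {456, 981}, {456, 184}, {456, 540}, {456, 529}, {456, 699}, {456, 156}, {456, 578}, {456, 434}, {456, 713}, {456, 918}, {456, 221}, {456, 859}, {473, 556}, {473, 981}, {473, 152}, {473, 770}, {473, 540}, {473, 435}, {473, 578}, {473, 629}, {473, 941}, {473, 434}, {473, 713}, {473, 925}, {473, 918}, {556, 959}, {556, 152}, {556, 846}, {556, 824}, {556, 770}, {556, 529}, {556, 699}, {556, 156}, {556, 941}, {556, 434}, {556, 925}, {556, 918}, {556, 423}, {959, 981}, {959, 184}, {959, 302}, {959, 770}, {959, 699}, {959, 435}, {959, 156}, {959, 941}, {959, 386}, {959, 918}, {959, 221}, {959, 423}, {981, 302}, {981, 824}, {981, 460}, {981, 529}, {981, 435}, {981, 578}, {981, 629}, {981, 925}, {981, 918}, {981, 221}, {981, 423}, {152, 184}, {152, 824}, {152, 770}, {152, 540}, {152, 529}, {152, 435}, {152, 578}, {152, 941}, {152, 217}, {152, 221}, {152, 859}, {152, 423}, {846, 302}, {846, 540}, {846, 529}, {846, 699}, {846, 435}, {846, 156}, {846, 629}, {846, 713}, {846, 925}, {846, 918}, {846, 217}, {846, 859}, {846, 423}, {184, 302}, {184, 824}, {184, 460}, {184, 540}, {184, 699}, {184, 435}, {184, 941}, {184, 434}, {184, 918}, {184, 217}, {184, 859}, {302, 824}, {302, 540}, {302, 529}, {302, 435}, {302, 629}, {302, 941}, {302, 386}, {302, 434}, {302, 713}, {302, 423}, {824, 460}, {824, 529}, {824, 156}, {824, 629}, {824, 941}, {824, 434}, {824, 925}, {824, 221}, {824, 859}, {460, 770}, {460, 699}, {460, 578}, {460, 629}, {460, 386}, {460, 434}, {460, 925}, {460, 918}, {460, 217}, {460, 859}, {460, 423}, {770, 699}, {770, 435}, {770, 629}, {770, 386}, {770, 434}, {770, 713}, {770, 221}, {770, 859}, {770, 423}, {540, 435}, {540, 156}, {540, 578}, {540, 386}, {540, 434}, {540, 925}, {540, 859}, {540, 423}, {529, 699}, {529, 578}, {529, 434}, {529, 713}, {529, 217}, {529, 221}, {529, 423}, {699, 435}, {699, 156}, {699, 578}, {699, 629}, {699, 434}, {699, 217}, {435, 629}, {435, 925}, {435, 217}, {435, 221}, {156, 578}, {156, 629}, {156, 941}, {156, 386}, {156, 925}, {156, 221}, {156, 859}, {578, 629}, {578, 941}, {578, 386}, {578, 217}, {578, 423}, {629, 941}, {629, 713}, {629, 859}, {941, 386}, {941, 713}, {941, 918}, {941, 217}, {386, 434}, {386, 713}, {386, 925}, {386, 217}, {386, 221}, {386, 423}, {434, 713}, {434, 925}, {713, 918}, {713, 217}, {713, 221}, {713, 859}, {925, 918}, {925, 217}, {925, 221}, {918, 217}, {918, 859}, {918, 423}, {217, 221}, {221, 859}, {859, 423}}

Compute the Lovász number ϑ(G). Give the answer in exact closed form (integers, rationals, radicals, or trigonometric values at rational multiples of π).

deg(846) = 14; N(846) = {556, 302, 540, 529, 699, 435, 156, 629, 713, 925, 918, 217, 859, 423}.
deg(184) = 14; N(184) = {456, 959, 152, 302, 824, 460, 540, 699, 435, 941, 434, 918, 217, 859}.
N(770) = {473, 556, 959, 152, 460, 699, 435, 629, 386, 434, 713, 221, 859, 423}, |N(770)| = 14.
N(473) = {456, 556, 981, 152, 770, 540, 435, 578, 629, 941, 434, 713, 925, 918}, |N(473)| = 14.
Regular of degree 14 on 29 vertices: SR(29,14,6,7) — a Paley graph.
spec(A) ≈ [14.0, 2.192582, -3.192582] (distinct, 6 d.p.).
−29·(-sqrt(29)/2 - 1/2) / ((14)−(-sqrt(29)/2 - 1/2)) = sqrt(29) = ϑ(G).
ϑ(G) ≈ 5.385165.

sqrt(29)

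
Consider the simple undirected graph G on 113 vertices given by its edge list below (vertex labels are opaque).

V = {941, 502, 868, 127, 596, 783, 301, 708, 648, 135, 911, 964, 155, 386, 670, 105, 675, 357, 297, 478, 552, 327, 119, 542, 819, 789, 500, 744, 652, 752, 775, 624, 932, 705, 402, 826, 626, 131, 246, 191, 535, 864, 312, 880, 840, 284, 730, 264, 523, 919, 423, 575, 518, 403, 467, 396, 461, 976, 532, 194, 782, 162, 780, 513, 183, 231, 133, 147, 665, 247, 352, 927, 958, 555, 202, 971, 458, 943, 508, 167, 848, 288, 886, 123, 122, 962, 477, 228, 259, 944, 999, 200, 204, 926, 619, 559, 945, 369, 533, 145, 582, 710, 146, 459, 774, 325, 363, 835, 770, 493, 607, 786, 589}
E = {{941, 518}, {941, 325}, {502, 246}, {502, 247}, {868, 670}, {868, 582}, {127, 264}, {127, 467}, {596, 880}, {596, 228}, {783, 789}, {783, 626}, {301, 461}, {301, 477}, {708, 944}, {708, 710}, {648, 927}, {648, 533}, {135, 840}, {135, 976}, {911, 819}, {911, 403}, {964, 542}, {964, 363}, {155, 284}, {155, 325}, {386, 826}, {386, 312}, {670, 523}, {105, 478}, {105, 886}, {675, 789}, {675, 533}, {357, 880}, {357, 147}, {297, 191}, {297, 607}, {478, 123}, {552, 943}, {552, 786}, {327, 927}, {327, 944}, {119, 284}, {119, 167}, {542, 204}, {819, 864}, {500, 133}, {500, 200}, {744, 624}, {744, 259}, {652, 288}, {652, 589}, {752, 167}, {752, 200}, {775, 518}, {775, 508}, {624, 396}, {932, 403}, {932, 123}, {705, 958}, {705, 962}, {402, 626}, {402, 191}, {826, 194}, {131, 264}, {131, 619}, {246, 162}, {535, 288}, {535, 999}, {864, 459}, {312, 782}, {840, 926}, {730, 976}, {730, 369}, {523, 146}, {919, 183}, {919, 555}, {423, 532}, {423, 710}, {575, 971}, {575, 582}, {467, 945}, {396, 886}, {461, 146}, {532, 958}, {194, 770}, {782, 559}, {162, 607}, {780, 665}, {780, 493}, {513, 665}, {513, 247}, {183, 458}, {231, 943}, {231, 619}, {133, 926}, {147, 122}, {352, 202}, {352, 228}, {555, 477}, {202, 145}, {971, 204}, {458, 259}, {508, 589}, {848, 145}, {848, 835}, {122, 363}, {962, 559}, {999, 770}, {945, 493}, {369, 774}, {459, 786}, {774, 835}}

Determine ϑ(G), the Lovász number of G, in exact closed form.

113*cos(pi/113)/(cos(pi/113) + 1)

N(971) = {575, 204}, |N(971)| = 2.
deg(500) = 2; N(500) = {133, 200}.
N(135) = {840, 976}, |N(135)| = 2.
Vertex 532 has 2 neighbors: 423, 958.
2-regular, N=113; connected 2-regular on 113 ⇒ C_{113}.
The 57 distinct eigenvalues: [2.0, 1.9969, 1.9876, 1.9722, 1.9507, 1.9232, 1.8897, 1.8504, 1.8054, 1.7548, 1.6987, 1.6374, 1.5711, 1.4999, 1.424, 1.3438, 1.2594, 1.1711, 1.0792, 0.9839, 0.8856, 0.7846, 0.6811, 0.5756, 0.4682, 0.3595, 0.2496, 0.1389, 0.0278, -0.0834, -0.1943, -0.3046, -0.414, -0.5221, -0.6286, -0.7331, -0.8354, -0.9351, -1.0319, -1.1255, -1.2157, -1.3021, -1.3844, -1.4625, -1.5361, -1.6049, -1.6687, -1.7274, -1.7807, -1.8286, -1.8708, -1.9072, -1.9377, -1.9622, -1.9807, -1.993, -1.9992].
With N=113: ϑ(G) = 113·(-(-1)*2*cos(pi/113))/(2−(-2*cos(pi/113))) = 113*cos(pi/113)/(cos(pi/113) + 1).
ϑ(G) ≈ 56.489080889.
α=56, χ(Ḡ)=57; ϑ=113*cos(pi/113)/(cos(pi/113) + 1) lies between (both strict).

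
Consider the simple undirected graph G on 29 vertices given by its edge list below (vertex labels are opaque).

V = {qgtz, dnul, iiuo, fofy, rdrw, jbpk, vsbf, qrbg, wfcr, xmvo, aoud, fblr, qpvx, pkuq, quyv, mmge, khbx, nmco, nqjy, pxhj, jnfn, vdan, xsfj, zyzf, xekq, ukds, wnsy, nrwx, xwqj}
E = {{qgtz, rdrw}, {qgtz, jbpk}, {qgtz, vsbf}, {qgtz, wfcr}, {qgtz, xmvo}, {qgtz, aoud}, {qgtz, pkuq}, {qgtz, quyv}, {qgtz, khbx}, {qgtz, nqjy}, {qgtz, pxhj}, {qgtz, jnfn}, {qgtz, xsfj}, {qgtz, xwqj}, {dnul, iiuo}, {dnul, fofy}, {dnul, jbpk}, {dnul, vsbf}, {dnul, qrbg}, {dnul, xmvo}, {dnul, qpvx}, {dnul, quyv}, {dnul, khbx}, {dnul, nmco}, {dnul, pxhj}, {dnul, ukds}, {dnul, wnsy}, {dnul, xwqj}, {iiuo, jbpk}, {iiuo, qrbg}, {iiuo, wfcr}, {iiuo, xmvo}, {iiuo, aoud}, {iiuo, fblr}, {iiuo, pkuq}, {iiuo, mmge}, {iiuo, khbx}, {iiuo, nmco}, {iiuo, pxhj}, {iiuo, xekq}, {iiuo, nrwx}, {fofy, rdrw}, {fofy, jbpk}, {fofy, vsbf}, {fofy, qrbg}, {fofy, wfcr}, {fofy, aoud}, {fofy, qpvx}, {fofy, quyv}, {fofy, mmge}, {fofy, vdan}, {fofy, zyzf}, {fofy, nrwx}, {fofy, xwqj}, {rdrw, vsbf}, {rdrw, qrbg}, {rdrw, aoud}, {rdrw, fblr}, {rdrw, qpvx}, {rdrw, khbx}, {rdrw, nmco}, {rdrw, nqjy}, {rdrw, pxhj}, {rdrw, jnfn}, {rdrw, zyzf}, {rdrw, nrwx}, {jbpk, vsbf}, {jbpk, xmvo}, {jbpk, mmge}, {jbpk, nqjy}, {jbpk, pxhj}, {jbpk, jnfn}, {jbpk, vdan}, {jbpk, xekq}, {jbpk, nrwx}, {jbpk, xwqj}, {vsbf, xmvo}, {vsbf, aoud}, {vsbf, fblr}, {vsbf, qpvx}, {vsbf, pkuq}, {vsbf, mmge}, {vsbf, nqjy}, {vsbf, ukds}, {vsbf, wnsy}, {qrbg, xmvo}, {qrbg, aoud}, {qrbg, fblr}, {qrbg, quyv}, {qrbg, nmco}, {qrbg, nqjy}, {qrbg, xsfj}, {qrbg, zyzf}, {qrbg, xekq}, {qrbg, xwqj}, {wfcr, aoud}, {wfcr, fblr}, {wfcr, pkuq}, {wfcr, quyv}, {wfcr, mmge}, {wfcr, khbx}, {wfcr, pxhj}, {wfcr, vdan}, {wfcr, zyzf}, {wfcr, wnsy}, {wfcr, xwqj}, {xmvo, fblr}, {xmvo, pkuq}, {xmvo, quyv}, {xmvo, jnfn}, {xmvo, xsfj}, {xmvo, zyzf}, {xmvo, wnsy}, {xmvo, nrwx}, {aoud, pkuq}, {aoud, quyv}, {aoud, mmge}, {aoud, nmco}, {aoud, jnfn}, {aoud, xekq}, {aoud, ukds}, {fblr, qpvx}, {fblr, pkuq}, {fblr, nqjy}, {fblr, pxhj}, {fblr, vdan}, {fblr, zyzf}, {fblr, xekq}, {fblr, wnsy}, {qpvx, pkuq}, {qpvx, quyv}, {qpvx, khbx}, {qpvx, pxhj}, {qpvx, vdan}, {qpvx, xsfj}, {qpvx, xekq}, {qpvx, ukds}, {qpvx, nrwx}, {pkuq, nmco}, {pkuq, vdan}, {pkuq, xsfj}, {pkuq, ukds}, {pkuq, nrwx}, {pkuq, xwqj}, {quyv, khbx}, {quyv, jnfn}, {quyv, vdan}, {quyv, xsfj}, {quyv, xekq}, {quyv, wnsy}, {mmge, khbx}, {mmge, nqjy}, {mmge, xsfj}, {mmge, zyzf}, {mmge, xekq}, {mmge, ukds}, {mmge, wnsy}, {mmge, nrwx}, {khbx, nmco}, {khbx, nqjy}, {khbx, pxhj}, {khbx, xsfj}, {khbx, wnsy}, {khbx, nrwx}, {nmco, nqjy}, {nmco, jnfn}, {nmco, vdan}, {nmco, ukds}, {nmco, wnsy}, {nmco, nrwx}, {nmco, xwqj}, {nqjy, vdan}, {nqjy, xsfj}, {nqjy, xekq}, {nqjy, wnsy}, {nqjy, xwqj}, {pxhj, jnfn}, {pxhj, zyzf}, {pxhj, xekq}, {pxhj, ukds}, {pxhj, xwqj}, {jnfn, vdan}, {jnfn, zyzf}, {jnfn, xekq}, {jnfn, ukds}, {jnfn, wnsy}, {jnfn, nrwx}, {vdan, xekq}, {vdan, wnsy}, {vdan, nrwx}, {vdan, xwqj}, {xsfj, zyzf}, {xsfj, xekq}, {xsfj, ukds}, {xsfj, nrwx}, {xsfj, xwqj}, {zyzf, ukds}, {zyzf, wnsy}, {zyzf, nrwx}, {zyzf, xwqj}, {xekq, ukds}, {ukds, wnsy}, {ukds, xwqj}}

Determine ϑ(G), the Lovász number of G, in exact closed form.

Vertex xmvo has 14 neighbors: qgtz, dnul, iiuo, jbpk, vsbf, qrbg, fblr, pkuq, quyv, jnfn, xsfj, zyzf, wnsy, nrwx.
N(xekq) = {iiuo, jbpk, qrbg, aoud, fblr, qpvx, quyv, mmge, nqjy, pxhj, jnfn, vdan, xsfj, ukds}, |N(xekq)| = 14.
deg(wnsy) = 14; N(wnsy) = {dnul, vsbf, wfcr, xmvo, fblr, quyv, mmge, khbx, nmco, nqjy, jnfn, vdan, zyzf, ukds}.
Vertex wfcr has 14 neighbors: qgtz, iiuo, fofy, aoud, fblr, pkuq, quyv, mmge, khbx, pxhj, vdan, zyzf, wnsy, xwqj.
14-regular, N=29; strongly regular (29,14,6,7).
The 3 distinct eigenvalues: [14.0, 2.1926, -3.1926].
λ_max=14, λ_min=-sqrt(29)/2 - 1/2; ϑ = −29·λ_min/(λ_max−λ_min) = sqrt(29).
Numerically 5.3852.

sqrt(29)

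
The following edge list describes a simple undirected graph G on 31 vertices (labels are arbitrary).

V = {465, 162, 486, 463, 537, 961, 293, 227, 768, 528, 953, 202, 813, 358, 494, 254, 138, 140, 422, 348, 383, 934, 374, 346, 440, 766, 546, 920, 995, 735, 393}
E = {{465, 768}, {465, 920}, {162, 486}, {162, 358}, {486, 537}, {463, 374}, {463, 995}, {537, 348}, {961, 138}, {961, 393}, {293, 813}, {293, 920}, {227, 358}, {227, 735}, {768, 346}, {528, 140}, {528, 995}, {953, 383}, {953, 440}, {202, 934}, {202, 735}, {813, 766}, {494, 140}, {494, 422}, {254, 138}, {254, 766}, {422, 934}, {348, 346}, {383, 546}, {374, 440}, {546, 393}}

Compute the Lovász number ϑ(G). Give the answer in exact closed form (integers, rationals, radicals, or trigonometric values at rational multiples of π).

31*cos(pi/31)/(cos(pi/31) + 1)

Vertex 465 has 2 neighbors: 768, 920.
Vertex 254 has 2 neighbors: 138, 766.
Vertex 140 has 2 neighbors: 528, 494.
deg(768) = 2; N(768) = {465, 346}.
deg(v) = 2 for all v (|V|=31); connected 2-regular on 31 ⇒ C_{31}.
Distinct eigenvalues (to 6 d.p.): [2.0, 1.95906, 1.837916, 1.641527, 1.377934, 1.057928, 0.694611, 0.302856, -0.101298, -0.501305, -0.880788, -1.224212, -1.517516, -1.748693, -1.908279, -1.989739].
Lovász: ϑ = −31(-2*cos(pi/31))/(2+-(-1)*2*cos(pi/31)) = 31*cos(pi/31)/(cos(pi/31) + 1).
= 15.4601… (decimal).
Lovász sandwich 15 ≤ 31*cos(pi/31)/(cos(pi/31) + 1) ≤ 16: both strict.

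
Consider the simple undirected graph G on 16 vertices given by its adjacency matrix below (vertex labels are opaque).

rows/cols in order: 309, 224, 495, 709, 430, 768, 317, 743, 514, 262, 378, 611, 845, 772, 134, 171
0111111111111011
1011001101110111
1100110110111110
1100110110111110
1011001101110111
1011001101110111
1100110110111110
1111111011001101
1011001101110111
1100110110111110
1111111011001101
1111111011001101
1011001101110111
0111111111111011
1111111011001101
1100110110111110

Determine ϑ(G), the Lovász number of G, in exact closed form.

5

N(134) = {309, 224, 495, 709, 430, 768, 317, 514, 262, 845, 772, 171}, |N(134)| = 12.
N(743) = {309, 224, 495, 709, 430, 768, 317, 514, 262, 845, 772, 171}, |N(743)| = 12.
Vertex 772 has 14 neighbors: 224, 495, 709, 430, 768, 317, 743, 514, 262, 378, 611, 845, 134, 171.
N(768) = {309, 495, 709, 317, 743, 262, 378, 611, 772, 134, 171}, |N(768)| = 11.
Complete multipartite on [5, 5, 4, 2]: sandwich collapses at ϑ=5.
= 5.00000… (decimal).
Lovász sandwich 5 ≤ 5 ≤ 5: collapsed.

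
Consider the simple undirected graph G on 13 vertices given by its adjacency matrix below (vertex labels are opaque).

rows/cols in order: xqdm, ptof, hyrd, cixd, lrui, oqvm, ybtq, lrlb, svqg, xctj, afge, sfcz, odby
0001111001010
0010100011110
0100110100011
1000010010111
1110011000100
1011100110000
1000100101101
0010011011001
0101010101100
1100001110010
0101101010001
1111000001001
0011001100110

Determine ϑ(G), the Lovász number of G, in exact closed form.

deg(sfcz) = 6; N(sfcz) = {xqdm, ptof, hyrd, cixd, xctj, odby}.
Vertex xqdm has 6 neighbors: cixd, lrui, oqvm, ybtq, xctj, sfcz.
deg(lrlb) = 6; N(lrlb) = {hyrd, oqvm, ybtq, svqg, xctj, odby}.
N(ptof) = {hyrd, lrui, svqg, xctj, afge, sfcz}, |N(ptof)| = 6.
deg(v) = 6 for all v (|V|=13); Paley(13): SR with (k,λ,μ)=(6,2,3).
A has 3 distinct eigenvalues ≈ [6.0, 1.303, -2.303].
Lovász (edge-transitive): ϑ = −13·(-sqrt(13)/2 - 1/2)/((6)−(-sqrt(13)/2 - 1/2)) = sqrt(13).
ϑ(G) ≈ 3.60555.

sqrt(13)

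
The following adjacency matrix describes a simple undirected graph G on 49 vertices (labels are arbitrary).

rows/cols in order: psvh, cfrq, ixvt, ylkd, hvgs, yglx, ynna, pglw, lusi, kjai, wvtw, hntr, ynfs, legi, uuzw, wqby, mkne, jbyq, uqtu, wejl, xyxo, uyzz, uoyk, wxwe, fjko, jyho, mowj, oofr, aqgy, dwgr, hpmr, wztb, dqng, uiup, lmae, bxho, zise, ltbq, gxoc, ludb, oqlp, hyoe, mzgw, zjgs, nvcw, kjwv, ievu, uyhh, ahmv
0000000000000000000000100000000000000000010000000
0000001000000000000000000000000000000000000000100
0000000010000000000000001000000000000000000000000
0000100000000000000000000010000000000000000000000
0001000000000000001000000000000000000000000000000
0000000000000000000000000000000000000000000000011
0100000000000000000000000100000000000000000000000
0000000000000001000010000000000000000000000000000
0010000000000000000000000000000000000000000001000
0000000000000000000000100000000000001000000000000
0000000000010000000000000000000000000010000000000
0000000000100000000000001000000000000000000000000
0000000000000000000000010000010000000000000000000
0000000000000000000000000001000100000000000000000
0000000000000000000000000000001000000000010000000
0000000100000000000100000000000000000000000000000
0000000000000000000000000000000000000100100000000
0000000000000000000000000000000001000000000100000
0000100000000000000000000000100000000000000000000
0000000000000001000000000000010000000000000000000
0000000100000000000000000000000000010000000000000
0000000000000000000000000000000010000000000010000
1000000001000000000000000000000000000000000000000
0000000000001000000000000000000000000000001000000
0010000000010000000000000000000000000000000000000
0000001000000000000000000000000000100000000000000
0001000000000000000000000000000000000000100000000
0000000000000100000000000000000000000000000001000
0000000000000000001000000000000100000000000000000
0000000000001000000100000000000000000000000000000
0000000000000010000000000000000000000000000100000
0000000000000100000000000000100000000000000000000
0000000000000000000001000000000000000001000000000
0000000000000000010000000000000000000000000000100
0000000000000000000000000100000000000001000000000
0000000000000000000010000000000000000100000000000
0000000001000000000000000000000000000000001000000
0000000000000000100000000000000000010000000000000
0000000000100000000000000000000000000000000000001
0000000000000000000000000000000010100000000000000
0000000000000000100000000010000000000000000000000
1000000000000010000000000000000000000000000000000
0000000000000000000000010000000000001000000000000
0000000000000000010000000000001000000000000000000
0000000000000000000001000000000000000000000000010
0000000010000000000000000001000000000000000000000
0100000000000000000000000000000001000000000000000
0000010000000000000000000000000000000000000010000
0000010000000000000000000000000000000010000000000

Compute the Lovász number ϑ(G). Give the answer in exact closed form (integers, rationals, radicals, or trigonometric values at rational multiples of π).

Vertex pglw has 2 neighbors: wqby, xyxo.
deg(wejl) = 2; N(wejl) = {wqby, dwgr}.
deg(uiup) = 2; N(uiup) = {jbyq, ievu}.
N(kjai) = {uoyk, zise}, |N(kjai)| = 2.
2-regular, N=49; connected 2-regular on 49 ⇒ C_{49}.
The 25 distinct eigenvalues: [2.0, 1.9836, 1.9346, 1.8538, 1.7426, 1.6028, 1.4367, 1.247, 1.0368, 0.8096, 0.5691, 0.3192, 0.0641, -0.192, -0.445, -0.6907, -0.9251, -1.1442, -1.3446, -1.5229, -1.6762, -1.8019, -1.8981, -1.9631, -1.9959].
ϑ = −N·λ_min/(λ_max−λ_min) = −49·(-2*cos(pi/49))/(2−(-2*cos(pi/49))) = 49*cos(pi/49)/(cos(pi/49) + 1).
Numerically 24.4748052.
Lovász sandwich 24 ≤ 49*cos(pi/49)/(cos(pi/49) + 1) ≤ 25: both strict.

49*cos(pi/49)/(cos(pi/49) + 1)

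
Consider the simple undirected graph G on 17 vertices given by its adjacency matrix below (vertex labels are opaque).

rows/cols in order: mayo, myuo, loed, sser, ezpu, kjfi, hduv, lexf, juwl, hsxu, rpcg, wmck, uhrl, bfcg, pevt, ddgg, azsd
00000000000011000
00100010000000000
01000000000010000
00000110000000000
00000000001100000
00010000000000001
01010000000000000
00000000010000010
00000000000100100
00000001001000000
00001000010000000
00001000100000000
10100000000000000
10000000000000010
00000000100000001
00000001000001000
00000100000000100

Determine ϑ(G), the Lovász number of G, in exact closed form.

Vertex ddgg has 2 neighbors: lexf, bfcg.
Vertex sser has 2 neighbors: kjfi, hduv.
N(loed) = {myuo, uhrl}, |N(loed)| = 2.
deg(lexf) = 2; N(lexf) = {hsxu, ddgg}.
deg(v) = 2 for all v (|V|=17); the odd cycle C_{17}.
Distinct eigenvalues (to 4 d.p.): [2.0, 1.8649, 1.478, 0.8915, 0.1845, -0.5473, -1.2053, -1.7004, -1.9659].
With N=17: ϑ(G) = 17·(-(-1)*2*cos(pi/17))/(2−(-2*cos(pi/17))) = 17*cos(pi/17)/(cos(pi/17) + 1).
= 8.4270… (decimal).
8 ≤ 17*cos(pi/17)/(cos(pi/17) + 1) ≤ 9: both strict.

17*cos(pi/17)/(cos(pi/17) + 1)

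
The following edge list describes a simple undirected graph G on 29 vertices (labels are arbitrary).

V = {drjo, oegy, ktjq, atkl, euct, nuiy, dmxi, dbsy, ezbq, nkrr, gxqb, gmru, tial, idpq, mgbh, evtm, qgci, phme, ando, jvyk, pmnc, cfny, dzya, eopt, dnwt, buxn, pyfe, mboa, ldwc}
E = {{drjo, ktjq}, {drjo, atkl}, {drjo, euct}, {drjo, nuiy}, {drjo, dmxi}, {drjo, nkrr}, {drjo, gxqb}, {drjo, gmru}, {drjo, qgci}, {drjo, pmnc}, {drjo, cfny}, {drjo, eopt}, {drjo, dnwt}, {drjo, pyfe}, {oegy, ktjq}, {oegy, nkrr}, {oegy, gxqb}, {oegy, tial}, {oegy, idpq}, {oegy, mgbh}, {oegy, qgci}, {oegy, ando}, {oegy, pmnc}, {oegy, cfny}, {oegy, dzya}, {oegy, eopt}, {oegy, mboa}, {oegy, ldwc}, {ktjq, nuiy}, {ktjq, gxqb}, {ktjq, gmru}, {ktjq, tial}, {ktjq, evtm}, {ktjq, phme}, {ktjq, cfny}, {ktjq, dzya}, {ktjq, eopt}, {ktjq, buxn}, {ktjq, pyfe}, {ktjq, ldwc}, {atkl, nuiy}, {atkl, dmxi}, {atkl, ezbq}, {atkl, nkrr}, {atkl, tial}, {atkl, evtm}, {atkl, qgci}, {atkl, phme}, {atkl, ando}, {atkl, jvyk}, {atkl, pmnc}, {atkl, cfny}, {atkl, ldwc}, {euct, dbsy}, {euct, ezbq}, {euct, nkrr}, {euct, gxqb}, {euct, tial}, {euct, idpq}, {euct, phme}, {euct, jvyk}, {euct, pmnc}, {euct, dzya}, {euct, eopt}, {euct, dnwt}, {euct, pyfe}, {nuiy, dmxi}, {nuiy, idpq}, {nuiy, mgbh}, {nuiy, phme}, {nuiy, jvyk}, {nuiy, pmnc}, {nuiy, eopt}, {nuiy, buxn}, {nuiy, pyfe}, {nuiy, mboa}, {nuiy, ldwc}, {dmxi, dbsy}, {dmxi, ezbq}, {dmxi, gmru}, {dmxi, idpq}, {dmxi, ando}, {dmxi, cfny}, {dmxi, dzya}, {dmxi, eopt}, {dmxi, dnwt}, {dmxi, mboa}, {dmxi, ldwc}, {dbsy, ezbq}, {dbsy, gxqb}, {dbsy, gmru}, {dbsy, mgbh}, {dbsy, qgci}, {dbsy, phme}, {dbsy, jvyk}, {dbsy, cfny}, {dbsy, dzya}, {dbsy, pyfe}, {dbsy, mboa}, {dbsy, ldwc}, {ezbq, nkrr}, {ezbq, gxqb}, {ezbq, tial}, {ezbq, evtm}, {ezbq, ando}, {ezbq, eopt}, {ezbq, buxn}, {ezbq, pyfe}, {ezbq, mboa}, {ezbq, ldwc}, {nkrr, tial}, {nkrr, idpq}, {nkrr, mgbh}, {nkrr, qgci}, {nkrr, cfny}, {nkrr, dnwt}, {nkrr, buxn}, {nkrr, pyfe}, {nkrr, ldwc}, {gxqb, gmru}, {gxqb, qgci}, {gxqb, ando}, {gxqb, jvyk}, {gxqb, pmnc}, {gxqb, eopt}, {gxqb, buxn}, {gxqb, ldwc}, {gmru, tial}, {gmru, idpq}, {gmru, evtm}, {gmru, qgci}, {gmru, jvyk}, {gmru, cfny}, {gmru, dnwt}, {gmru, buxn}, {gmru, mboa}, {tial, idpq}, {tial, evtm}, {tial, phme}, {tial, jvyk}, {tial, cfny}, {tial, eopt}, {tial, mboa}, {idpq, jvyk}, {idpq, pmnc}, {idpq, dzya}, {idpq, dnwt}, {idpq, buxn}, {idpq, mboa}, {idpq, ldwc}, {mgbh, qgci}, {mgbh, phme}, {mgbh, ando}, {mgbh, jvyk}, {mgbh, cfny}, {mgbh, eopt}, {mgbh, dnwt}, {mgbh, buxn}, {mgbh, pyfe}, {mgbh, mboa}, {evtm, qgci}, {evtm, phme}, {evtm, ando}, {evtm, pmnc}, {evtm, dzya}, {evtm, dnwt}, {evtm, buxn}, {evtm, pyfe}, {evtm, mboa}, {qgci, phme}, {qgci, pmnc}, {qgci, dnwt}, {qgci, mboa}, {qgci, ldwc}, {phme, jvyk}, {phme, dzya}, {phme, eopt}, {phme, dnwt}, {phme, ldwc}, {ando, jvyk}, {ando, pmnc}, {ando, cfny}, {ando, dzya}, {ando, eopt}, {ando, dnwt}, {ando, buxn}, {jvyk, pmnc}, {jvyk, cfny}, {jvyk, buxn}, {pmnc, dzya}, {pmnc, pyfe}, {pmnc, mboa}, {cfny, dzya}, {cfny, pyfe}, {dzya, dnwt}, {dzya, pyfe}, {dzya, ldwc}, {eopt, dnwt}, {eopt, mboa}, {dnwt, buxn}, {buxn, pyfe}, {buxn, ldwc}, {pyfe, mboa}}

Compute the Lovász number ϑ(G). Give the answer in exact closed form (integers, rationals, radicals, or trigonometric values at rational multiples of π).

sqrt(29)

deg(gxqb) = 14; N(gxqb) = {drjo, oegy, ktjq, euct, dbsy, ezbq, gmru, qgci, ando, jvyk, pmnc, eopt, buxn, ldwc}.
Vertex dbsy has 14 neighbors: euct, dmxi, ezbq, gxqb, gmru, mgbh, qgci, phme, jvyk, cfny, dzya, pyfe, mboa, ldwc.
Vertex oegy has 14 neighbors: ktjq, nkrr, gxqb, tial, idpq, mgbh, qgci, ando, pmnc, cfny, dzya, eopt, mboa, ldwc.
N(ando) = {oegy, atkl, dmxi, ezbq, gxqb, mgbh, evtm, jvyk, pmnc, cfny, dzya, eopt, dnwt, buxn}, |N(ando)| = 14.
deg(v) = 14 for all v (|V|=29); Paley(29): SR with (k,λ,μ)=(14,6,7).
A has 3 distinct eigenvalues ≈ [14.0, 2.192582, -3.192582].
ϑ = −N·λ_min/(λ_max−λ_min) = −29·(-sqrt(29)/2 - 1/2)/(14−(-sqrt(29)/2 - 1/2)) = sqrt(29).
≈ 5.385164807 (to 9 d.p.).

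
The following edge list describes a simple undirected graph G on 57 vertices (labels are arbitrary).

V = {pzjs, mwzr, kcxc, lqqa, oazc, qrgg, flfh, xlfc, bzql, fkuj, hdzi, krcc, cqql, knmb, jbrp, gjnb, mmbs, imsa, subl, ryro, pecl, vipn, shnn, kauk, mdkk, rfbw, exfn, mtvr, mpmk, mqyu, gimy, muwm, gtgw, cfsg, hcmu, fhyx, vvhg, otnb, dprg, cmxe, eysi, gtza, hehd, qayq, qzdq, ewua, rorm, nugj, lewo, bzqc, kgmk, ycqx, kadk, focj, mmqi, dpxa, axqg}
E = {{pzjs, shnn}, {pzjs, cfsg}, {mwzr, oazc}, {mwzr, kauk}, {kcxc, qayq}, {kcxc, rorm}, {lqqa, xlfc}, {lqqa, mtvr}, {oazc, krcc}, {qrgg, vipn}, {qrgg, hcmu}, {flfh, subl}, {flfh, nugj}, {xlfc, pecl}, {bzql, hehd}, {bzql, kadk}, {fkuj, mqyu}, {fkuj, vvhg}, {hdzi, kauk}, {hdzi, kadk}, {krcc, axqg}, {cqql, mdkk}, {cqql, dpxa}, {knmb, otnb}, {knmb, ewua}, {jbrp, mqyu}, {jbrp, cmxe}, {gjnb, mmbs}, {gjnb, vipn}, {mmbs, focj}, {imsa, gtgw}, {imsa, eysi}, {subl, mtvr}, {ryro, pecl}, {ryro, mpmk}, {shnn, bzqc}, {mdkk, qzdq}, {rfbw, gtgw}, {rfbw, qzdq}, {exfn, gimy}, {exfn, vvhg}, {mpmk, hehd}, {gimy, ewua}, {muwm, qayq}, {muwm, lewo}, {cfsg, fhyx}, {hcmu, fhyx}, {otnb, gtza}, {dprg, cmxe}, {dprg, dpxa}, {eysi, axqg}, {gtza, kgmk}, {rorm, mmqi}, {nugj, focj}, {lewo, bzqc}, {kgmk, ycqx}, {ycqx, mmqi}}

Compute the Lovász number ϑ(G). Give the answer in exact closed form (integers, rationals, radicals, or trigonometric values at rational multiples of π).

57*cos(pi/57)/(cos(pi/57) + 1)

N(hehd) = {bzql, mpmk}, |N(hehd)| = 2.
deg(ryro) = 2; N(ryro) = {pecl, mpmk}.
N(axqg) = {krcc, eysi}, |N(axqg)| = 2.
Vertex kauk has 2 neighbors: mwzr, hdzi.
deg(v) = 2 for all v (|V|=57); connected 2-regular on 57 ⇒ C_{57}.
The 29 distinct eigenvalues: [2.0, 1.988, 1.952, 1.892, 1.809, 1.704, 1.578, 1.434, 1.271, 1.094, 0.903, 0.701, 0.491, 0.275, 0.055, -0.165, -0.383, -0.597, -0.803, -1.0, -1.184, -1.355, -1.508, -1.644, -1.759, -1.853, -1.925, -1.973, -1.997].
ϑ = −N·λ_min/(λ_max−λ_min) = −57·(-2*cos(pi/57))/(2−(-2*cos(pi/57))) = 57*cos(pi/57)/(cos(pi/57) + 1).
≈ 28.47835 (to 5 d.p.).
Sandwich: α(G)=28 ≤ ϑ(G)=57*cos(pi/57)/(cos(pi/57) + 1) ≤ χ(Ḡ)=29 (both strict).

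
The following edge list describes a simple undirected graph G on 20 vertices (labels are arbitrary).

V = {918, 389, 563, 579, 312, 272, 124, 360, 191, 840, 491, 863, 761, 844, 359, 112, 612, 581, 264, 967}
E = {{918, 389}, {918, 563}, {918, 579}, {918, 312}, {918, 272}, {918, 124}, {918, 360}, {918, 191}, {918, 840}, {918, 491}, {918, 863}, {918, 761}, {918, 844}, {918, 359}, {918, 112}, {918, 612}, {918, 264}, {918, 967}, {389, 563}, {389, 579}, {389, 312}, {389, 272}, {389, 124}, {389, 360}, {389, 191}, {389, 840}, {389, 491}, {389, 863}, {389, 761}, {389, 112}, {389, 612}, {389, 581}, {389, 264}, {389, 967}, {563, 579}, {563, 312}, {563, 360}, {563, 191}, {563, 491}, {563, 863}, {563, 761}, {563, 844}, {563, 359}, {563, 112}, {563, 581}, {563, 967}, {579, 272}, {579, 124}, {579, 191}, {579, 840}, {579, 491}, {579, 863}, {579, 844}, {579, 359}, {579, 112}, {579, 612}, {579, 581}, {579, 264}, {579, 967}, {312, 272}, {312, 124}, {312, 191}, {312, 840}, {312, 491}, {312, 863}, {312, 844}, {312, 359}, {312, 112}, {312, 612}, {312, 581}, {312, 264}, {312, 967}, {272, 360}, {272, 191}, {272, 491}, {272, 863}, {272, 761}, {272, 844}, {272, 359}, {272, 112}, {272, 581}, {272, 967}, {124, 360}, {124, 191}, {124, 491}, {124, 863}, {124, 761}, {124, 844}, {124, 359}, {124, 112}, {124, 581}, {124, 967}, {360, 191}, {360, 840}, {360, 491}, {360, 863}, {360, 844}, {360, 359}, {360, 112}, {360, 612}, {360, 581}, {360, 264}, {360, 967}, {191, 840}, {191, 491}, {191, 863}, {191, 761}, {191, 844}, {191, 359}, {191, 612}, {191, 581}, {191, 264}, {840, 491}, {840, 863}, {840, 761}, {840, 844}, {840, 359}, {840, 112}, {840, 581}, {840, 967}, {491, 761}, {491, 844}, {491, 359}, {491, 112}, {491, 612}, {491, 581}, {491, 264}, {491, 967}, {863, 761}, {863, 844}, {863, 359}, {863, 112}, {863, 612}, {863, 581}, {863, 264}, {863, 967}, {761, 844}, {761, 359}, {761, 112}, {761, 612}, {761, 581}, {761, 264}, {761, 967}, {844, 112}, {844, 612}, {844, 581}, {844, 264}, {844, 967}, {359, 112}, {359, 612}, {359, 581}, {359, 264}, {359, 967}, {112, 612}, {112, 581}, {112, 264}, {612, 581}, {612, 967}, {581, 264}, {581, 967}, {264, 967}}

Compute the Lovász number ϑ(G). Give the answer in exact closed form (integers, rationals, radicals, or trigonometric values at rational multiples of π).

6

deg(112) = 17; N(112) = {918, 389, 563, 579, 312, 272, 124, 360, 840, 491, 863, 761, 844, 359, 612, 581, 264}.
deg(360) = 16; N(360) = {918, 389, 563, 272, 124, 191, 840, 491, 863, 844, 359, 112, 612, 581, 264, 967}.
deg(191) = 17; N(191) = {918, 389, 563, 579, 312, 272, 124, 360, 840, 491, 863, 761, 844, 359, 612, 581, 264}.
N(272) = {918, 389, 579, 312, 360, 191, 491, 863, 761, 844, 359, 112, 581, 967}, |N(272)| = 14.
K_{6,4,3,3,2,2} (perfect); ϑ(G) = α(G) = max{6,4,3,3,2,2} = 6.
≈ 6.000000 (to 6 d.p.).
6 ≤ 6 ≤ 6: collapsed.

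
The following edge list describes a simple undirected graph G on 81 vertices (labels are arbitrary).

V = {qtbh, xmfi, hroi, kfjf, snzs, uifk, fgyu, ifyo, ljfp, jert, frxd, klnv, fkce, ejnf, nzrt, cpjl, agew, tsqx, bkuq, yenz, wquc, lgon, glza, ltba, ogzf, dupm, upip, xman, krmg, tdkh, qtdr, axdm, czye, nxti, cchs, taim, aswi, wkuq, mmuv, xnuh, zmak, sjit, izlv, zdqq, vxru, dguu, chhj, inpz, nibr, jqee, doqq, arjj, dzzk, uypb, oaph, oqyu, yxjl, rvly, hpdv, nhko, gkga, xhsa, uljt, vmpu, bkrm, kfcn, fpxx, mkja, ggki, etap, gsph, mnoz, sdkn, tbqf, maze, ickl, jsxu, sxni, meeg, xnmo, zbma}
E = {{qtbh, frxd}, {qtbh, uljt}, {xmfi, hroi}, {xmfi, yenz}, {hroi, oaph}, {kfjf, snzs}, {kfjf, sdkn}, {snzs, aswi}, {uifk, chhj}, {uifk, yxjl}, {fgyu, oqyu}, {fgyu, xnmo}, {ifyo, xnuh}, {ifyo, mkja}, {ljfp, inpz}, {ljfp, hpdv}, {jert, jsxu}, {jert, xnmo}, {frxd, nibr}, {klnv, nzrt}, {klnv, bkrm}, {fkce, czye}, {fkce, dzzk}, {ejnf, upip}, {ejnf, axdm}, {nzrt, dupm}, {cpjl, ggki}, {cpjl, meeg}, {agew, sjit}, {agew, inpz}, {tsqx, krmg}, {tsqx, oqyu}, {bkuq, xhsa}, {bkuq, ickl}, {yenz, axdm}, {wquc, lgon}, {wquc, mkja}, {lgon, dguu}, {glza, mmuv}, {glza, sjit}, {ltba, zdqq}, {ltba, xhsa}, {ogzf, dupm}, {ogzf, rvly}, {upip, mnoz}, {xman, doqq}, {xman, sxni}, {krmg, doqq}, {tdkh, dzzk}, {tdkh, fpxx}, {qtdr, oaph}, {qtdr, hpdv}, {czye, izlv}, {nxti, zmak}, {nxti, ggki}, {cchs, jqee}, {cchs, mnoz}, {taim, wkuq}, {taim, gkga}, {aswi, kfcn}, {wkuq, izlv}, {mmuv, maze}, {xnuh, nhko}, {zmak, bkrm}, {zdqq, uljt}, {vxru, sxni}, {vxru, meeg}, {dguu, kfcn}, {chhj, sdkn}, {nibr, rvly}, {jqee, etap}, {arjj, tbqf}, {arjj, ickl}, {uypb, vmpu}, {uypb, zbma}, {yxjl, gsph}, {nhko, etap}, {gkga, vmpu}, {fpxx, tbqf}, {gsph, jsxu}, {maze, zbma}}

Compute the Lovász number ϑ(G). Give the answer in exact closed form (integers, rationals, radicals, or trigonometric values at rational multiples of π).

81*cos(pi/81)/(cos(pi/81) + 1)

deg(fkce) = 2; N(fkce) = {czye, dzzk}.
N(lgon) = {wquc, dguu}, |N(lgon)| = 2.
Vertex mkja has 2 neighbors: ifyo, wquc.
N(nxti) = {zmak, ggki}, |N(nxti)| = 2.
81-vertex 2-regular graph: a single 81-cycle (edge-transitive).
A has 41 distinct eigenvalues ≈ [2.0, 1.994, 1.976, 1.946, 1.904, 1.851, 1.787, 1.712, 1.627, 1.532, 1.428, 1.315, 1.194, 1.066, 0.932, 0.792, 0.647, 0.499, 0.347, 0.194, 0.039, -0.116, -0.271, -0.423, -0.574, -0.72, -0.863, -1.0, -1.131, -1.256, -1.372, -1.481, -1.581, -1.671, -1.751, -1.821, -1.879, -1.927, -1.963, -1.986, -1.998].
With N=81: ϑ(G) = 81·(-(-1)*2*cos(pi/81))/(2−(-2*cos(pi/81))) = 81*cos(pi/81)/(cos(pi/81) + 1).
= 40.484765… (decimal).
Sandwich: α(G)=40 ≤ ϑ(G)=81*cos(pi/81)/(cos(pi/81) + 1) ≤ χ(Ḡ)=41 (both strict).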